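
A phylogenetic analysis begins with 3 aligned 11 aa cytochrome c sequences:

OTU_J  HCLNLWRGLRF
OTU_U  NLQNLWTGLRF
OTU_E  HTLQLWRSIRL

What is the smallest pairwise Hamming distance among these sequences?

Pairwise Hamming distances:
  OTU_J vs OTU_U: 4
  OTU_J vs OTU_E: 5
  OTU_U vs OTU_E: 8
The smallest is 4, between OTU_J and OTU_U.

4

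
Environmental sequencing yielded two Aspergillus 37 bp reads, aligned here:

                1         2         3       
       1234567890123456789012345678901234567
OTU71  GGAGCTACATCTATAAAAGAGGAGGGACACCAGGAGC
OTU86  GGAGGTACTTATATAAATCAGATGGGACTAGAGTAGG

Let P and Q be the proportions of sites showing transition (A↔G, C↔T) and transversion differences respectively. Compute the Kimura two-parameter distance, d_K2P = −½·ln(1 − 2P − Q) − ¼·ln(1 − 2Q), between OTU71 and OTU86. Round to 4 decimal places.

Mismatches occur at site 5 (C/G, transversion), site 9 (A/T, transversion), site 11 (C/A, transversion), site 18 (A/T, transversion), site 19 (G/C, transversion), site 22 (G/A, transition), site 23 (A/T, transversion), site 29 (A/T, transversion), site 30 (C/A, transversion), site 31 (C/G, transversion), site 34 (G/T, transversion), site 37 (C/G, transversion).
Of the 12 differences, 1 transition and 11 transversions over 37 sites: P = 1/37 = 0.027027, Q = 11/37 = 0.297297.
d = −0.5·ln(0.648649) − 0.25·ln(0.405406) = −0.5·(-0.432864) − 0.25·(-0.902866) = 0.4421.

0.4421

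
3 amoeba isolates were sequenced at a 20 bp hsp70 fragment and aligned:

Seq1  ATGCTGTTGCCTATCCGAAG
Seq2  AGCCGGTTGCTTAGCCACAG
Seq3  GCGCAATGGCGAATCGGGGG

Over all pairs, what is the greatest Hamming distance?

Pairwise Hamming distances:
  Seq1 vs Seq2: 7
  Seq1 vs Seq3: 10
  Seq2 vs Seq3: 13
The largest is 13, between Seq2 and Seq3.

13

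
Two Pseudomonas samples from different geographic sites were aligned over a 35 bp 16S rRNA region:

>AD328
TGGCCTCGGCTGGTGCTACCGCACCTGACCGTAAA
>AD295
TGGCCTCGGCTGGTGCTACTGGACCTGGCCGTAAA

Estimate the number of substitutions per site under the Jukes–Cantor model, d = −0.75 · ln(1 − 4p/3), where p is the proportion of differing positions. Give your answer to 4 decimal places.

0.0910

Mismatches occur at site 20 (C→T), site 22 (C→G), site 28 (A→G).
p = 3/35 = 0.085714.
d = −0.75 · ln(1 − (4/3)·0.085714) = −0.75 · ln(0.885715) = −0.75 · (-0.121360) = 0.0910.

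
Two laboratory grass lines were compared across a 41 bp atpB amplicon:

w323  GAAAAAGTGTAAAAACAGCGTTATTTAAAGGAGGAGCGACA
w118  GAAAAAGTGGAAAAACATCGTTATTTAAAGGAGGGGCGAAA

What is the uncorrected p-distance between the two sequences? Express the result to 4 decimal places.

Mismatches occur at site 10 (T→G), site 18 (G→T), site 35 (A→G), site 40 (C→A).
There are 4 differences over 41 sites, so p = 4/41 = 0.0976.

0.0976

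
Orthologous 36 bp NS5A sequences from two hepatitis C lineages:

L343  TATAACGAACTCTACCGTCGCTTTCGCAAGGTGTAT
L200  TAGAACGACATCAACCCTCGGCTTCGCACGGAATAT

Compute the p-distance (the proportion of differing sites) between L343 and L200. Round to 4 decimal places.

0.2778

Differing sites — 3:T/G; 9:A/C; 10:C/A; 13:T/A; 17:G/C; 21:C/G; 22:T/C; 29:A/C; 32:T/A; 33:G/A.
There are 10 differences over 36 sites, so p = 10/36 = 0.2778.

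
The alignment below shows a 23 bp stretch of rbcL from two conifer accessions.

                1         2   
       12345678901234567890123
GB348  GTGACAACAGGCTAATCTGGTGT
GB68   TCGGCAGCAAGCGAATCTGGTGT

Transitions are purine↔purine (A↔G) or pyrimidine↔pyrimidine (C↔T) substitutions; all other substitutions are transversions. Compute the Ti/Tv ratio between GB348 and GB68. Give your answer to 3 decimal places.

2.000

Mismatches occur at site 1 (G↔T, transversion), site 2 (T↔C, transition), site 4 (A↔G, transition), site 7 (A↔G, transition), site 10 (G↔A, transition), site 13 (T↔G, transversion).
Of the 6 differences, 4 transitions and 2 transversions, so Ti/Tv = 4/2 = 2.000.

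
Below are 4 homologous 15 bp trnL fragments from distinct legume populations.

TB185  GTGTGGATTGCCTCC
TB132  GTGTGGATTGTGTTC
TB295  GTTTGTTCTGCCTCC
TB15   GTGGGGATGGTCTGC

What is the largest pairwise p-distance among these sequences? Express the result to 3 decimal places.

Pairwise Hamming distances:
  TB185 vs TB132: 3
  TB185 vs TB295: 4
  TB185 vs TB15: 4
  TB132 vs TB295: 7
  TB132 vs TB15: 4
  TB295 vs TB15: 8
The largest is 8 mismatches, between TB295 and TB15; p = 8/15 = 0.533.

0.533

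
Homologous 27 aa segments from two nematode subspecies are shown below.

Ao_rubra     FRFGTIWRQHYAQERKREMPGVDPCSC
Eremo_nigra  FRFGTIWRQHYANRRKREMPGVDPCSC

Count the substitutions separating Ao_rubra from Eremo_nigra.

The sequences differ at positions 13 (Q/N), 14 (E/R).
That gives 2 mismatches out of 27 aligned sites, so the Hamming distance is 2.

2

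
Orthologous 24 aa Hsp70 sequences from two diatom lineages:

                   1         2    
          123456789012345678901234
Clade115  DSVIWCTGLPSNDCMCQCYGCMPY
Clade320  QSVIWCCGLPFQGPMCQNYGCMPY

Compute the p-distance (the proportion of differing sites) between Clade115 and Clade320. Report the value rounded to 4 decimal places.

0.2917

Mismatches occur at site 1 (D→Q), site 7 (T→C), site 11 (S→F), site 12 (N→Q), site 13 (D→G), site 14 (C→P), site 18 (C→N).
There are 7 differences over 24 sites, so p = 7/24 = 0.2917.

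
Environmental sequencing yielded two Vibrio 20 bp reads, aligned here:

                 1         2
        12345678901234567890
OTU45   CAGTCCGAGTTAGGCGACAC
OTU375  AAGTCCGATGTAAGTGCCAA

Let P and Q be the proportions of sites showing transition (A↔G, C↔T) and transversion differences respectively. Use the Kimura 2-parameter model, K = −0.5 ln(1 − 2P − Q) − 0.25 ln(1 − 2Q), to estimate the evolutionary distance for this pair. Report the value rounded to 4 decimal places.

Mismatches occur at site 1 (C/A, transversion), site 9 (G/T, transversion), site 10 (T/G, transversion), site 13 (G/A, transition), site 15 (C/T, transition), site 17 (A/C, transversion), site 20 (C/A, transversion).
Of the 7 differences, 2 transitions and 5 transversions over 20 sites: P = 2/20 = 0.100000, Q = 5/20 = 0.250000.
d = −0.5·ln(0.550000) − 0.25·ln(0.500000) = −0.5·(-0.597837) − 0.25·(-0.693147) = 0.4722.

0.4722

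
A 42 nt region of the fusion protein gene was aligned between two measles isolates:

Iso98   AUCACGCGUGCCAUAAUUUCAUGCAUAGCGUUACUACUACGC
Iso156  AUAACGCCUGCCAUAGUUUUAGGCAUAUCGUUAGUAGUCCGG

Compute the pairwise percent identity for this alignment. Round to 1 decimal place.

Differing sites — 3:C/A; 8:G/C; 16:A/G; 20:C/U; 22:U/G; 28:G/U; 34:C/G; 37:C/G; 39:A/C; 42:C/G.
32 of the 42 sites match, so the percent identity is 32/42 × 100 = 76.2%.

76.2%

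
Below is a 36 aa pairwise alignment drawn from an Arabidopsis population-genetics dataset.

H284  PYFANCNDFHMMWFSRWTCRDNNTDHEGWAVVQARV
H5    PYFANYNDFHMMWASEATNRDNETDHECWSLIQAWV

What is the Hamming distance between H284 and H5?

Differing sites — 6:C/Y; 14:F/A; 16:R/E; 17:W/A; 19:C/N; 23:N/E; 28:G/C; 30:A/S; 31:V/L; 32:V/I; 35:R/W.
That gives 11 mismatches out of 36 aligned sites, so the Hamming distance is 11.

11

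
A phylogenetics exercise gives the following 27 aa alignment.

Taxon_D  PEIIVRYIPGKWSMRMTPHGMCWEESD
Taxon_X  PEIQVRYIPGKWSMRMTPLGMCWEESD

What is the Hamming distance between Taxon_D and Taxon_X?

Differing sites — 4:I/Q; 19:H/L.
That gives 2 mismatches out of 27 aligned sites, so the Hamming distance is 2.

2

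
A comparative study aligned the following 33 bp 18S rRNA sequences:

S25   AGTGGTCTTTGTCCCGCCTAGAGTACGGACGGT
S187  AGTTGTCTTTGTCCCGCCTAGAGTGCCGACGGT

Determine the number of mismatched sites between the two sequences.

Differing sites — 4:G/T; 25:A/G; 27:G/C.
That gives 3 mismatches out of 33 aligned sites, so the Hamming distance is 3.

3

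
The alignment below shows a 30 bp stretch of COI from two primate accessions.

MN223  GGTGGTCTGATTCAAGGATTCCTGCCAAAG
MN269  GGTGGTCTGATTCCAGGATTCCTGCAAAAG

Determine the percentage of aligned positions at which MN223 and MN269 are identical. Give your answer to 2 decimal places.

Differing sites — 14:A/C; 26:C/A.
28 of the 30 sites match, so the percent identity is 28/30 × 100 = 93.33%.

93.33%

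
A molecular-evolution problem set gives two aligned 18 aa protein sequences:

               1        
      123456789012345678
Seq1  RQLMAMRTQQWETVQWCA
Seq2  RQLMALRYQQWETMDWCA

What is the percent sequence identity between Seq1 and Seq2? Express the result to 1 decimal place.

Mismatches occur at site 6 (M/L), site 8 (T/Y), site 14 (V/M), site 15 (Q/D).
14 of the 18 sites match, so the percent identity is 14/18 × 100 = 77.8%.

77.8%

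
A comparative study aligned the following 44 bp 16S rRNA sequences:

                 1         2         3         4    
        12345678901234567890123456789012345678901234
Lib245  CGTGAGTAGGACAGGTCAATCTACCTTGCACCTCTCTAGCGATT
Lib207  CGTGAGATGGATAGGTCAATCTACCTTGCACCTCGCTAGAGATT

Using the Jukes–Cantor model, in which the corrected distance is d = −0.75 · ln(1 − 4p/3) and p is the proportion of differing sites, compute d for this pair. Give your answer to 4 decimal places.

Differing sites — 7:T/A; 8:A/T; 12:C/T; 35:T/G; 40:C/A.
p = 5/44 = 0.113636.
d = −0.75 · ln(1 − (4/3)·0.113636) = −0.75 · ln(0.848485) = −0.75 · (-0.164303) = 0.1232.

0.1232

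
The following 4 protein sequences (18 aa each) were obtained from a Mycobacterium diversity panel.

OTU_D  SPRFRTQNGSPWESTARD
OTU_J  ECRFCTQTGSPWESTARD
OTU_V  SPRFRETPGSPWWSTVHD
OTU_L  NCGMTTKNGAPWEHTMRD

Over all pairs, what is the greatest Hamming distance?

Pairwise Hamming distances:
  OTU_D vs OTU_J: 4
  OTU_D vs OTU_V: 6
  OTU_D vs OTU_L: 9
  OTU_J vs OTU_V: 9
  OTU_J vs OTU_L: 9
  OTU_V vs OTU_L: 13
The largest is 13, between OTU_V and OTU_L.

13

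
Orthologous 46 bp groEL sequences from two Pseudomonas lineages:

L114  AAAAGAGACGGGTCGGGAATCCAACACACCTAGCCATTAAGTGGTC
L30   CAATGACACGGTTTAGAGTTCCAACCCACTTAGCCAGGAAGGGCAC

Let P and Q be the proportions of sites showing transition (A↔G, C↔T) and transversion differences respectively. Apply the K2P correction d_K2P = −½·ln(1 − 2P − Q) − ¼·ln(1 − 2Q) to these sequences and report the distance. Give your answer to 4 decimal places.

Differing sites — 1:A/C (Tv); 4:A/T (Tv); 7:G/C (Tv); 12:G/T (Tv); 14:C/T (Ti); 15:G/A (Ti); 17:G/A (Ti); 18:A/G (Ti); 19:A/T (Tv); 26:A/C (Tv); 30:C/T (Ti); 37:T/G (Tv); 38:T/G (Tv); 42:T/G (Tv); 44:G/C (Tv); 45:T/A (Tv).
Of the 16 differences, 5 transitions and 11 transversions over 46 sites: P = 5/46 = 0.108696, Q = 11/46 = 0.239130.
d = −0.5·ln(0.543478) − 0.25·ln(0.521740) = −0.5·(-0.609766) − 0.25·(-0.650586) = 0.4675.

0.4675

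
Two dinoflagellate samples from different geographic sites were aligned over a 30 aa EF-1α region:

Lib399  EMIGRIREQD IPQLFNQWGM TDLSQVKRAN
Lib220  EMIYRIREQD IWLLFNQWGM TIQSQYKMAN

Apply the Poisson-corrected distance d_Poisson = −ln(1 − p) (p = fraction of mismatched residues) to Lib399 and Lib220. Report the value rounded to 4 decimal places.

The sequences differ at positions 4 (G/Y), 12 (P/W), 13 (Q/L), 22 (D/I), 23 (L/Q), 26 (V/Y), 28 (R/M).
p = 7/30 = 0.233333.
d = −ln(1 − 0.233333) = −ln(0.766667) = 0.2657.

0.2657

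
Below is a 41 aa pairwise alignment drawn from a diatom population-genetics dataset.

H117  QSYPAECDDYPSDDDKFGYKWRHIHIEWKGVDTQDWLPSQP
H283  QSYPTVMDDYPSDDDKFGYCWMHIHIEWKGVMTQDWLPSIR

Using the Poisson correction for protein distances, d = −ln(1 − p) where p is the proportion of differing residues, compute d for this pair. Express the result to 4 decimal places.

Mismatches occur at site 5 (A/T), site 6 (E/V), site 7 (C/M), site 20 (K/C), site 22 (R/M), site 32 (D/M), site 40 (Q/I), site 41 (P/R).
p = 8/41 = 0.195122.
d = −ln(1 − 0.195122) = −ln(0.804878) = 0.2171.

0.2171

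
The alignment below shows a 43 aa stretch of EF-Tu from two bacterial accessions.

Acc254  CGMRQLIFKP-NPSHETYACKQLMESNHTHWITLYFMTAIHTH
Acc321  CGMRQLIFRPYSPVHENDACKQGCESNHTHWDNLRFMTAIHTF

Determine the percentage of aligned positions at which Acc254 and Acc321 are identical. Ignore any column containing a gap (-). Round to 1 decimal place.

73.8%

Excluding the 1 gap column leaves 42 comparable sites.
The sequences differ at positions 9 (K/R), 12 (N/S), 14 (S/V), 17 (T/N), 18 (Y/D), 23 (L/G), 24 (M/C), 32 (I/D), 33 (T/N), 35 (Y/R), 43 (H/F).
31 of the 42 comparable sites match, so the percent identity is 31/42 × 100 = 73.8%.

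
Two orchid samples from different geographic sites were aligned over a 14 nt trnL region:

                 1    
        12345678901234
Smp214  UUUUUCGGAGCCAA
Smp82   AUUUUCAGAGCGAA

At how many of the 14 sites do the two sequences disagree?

3

Differing sites — 1:U/A; 7:G/A; 12:C/G.
That gives 3 mismatches out of 14 aligned sites, so the Hamming distance is 3.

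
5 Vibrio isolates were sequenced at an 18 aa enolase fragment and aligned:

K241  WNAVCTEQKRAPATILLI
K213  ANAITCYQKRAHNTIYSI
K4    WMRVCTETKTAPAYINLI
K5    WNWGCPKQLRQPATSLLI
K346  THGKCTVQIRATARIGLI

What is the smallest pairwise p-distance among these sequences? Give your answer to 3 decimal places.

0.333

Pairwise Hamming distances:
  K241 vs K213: 9
  K241 vs K4: 6
  K241 vs K5: 7
  K241 vs K346: 9
  K213 vs K4: 14
  K213 vs K5: 13
  K213 vs K346: 13
  K4 vs K5: 12
  K4 vs K346: 11
  K5 vs K346: 12
The smallest is 6 mismatches, between K241 and K4; p = 6/18 = 0.333.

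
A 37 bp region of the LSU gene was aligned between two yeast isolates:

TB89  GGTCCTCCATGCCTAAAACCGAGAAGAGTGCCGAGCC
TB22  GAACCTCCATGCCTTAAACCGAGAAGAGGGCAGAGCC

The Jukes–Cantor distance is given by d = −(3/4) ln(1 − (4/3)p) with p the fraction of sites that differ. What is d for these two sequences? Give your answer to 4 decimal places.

0.1490

Mismatches occur at site 2 (G↔A), site 3 (T↔A), site 15 (A↔T), site 29 (T↔G), site 32 (C↔A).
p = 5/37 = 0.135135.
d = −0.75 · ln(1 − (4/3)·0.135135) = −0.75 · ln(0.819820) = −0.75 · (-0.198670) = 0.1490.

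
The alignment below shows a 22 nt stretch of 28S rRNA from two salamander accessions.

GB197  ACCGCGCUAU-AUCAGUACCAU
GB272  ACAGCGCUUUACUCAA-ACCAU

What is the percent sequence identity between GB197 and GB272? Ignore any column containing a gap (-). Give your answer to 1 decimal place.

80.0%

Excluding the 2 gap columns leaves 20 comparable sites.
The sequences differ at positions 3 (C/A), 9 (A/U), 12 (A/C), 16 (G/A).
16 of the 20 comparable sites match, so the percent identity is 16/20 × 100 = 80.0%.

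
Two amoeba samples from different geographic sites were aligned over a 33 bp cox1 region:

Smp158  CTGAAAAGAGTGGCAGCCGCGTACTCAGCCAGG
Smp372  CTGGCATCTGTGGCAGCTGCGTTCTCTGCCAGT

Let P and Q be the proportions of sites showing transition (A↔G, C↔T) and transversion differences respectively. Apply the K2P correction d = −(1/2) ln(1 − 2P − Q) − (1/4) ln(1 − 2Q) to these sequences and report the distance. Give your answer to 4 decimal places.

0.3407

The sequences differ at positions 4 (A/G, transition), 5 (A/C, transversion), 7 (A/T, transversion), 8 (G/C, transversion), 9 (A/T, transversion), 18 (C/T, transition), 23 (A/T, transversion), 27 (A/T, transversion), 33 (G/T, transversion).
Of the 9 differences, 2 transitions and 7 transversions over 33 sites: P = 2/33 = 0.060606, Q = 7/33 = 0.212121.
d = −0.5·ln(0.666667) − 0.25·ln(0.575758) = −0.5·(-0.405465) − 0.25·(-0.552068) = 0.3407.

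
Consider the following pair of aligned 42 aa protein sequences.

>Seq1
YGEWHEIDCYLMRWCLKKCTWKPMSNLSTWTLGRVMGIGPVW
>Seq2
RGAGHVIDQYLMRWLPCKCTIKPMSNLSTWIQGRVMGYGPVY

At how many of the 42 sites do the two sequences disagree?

13

Mismatches occur at site 1 (Y→R), site 3 (E→A), site 4 (W→G), site 6 (E→V), site 9 (C→Q), site 15 (C→L), site 16 (L→P), site 17 (K→C), site 21 (W→I), site 31 (T→I), site 32 (L→Q), site 38 (I→Y), site 42 (W→Y).
That gives 13 mismatches out of 42 aligned sites, so the Hamming distance is 13.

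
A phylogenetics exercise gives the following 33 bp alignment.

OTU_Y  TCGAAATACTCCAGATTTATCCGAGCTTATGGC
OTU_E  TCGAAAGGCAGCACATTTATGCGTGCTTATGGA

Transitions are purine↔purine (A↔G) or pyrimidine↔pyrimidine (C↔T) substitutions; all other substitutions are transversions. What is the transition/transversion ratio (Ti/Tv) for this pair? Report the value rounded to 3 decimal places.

0.143

Differing sites — 7:T/G (Tv); 8:A/G (Ti); 10:T/A (Tv); 11:C/G (Tv); 14:G/C (Tv); 21:C/G (Tv); 24:A/T (Tv); 33:C/A (Tv).
Of the 8 differences, 1 transition and 7 transversions, so Ti/Tv = 1/7 = 0.143.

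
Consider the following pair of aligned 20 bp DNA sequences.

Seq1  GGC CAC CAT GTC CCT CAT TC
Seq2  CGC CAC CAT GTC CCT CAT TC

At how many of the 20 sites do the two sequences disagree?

1

Differing sites — 1:G/C.
That gives 1 mismatch out of 20 aligned sites, so the Hamming distance is 1.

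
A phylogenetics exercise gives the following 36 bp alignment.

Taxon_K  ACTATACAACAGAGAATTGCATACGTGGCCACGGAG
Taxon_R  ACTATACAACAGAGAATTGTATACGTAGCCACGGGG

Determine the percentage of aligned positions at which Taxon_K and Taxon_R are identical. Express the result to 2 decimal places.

Mismatches occur at site 20 (C/T), site 27 (G/A), site 35 (A/G).
33 of the 36 sites match, so the percent identity is 33/36 × 100 = 91.67%.

91.67%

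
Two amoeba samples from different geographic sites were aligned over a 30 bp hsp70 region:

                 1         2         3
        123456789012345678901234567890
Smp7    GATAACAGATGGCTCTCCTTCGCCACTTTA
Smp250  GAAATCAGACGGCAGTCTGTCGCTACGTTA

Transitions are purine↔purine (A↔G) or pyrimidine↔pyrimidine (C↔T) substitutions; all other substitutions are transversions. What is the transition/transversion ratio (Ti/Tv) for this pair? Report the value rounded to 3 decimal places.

Mismatches occur at site 3 (T↔A, transversion), site 5 (A↔T, transversion), site 10 (T↔C, transition), site 14 (T↔A, transversion), site 15 (C↔G, transversion), site 18 (C↔T, transition), site 19 (T↔G, transversion), site 24 (C↔T, transition), site 27 (T↔G, transversion).
Of the 9 differences, 3 transitions and 6 transversions, so Ti/Tv = 3/6 = 0.500.

0.500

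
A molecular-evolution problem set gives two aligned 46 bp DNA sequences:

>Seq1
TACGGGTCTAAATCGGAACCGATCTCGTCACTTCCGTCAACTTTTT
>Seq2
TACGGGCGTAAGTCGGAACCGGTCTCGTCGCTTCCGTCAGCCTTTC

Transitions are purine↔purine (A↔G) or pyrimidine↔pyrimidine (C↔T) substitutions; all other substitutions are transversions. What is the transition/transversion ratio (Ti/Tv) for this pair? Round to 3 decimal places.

7.000

The sequences differ at positions 7 (T/C, transition), 8 (C/G, transversion), 12 (A/G, transition), 22 (A/G, transition), 30 (A/G, transition), 40 (A/G, transition), 42 (T/C, transition), 46 (T/C, transition).
Of the 8 differences, 7 transitions and 1 transversion, so Ti/Tv = 7/1 = 7.000.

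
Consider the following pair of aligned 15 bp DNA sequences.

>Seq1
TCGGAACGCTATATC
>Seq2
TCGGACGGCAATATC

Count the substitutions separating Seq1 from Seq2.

Differing sites — 6:A/C; 7:C/G; 10:T/A.
That gives 3 mismatches out of 15 aligned sites, so the Hamming distance is 3.

3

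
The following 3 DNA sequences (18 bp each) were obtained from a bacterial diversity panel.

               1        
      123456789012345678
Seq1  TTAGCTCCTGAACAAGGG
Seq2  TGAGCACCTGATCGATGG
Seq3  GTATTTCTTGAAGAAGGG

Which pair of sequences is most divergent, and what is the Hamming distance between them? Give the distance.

10

Pairwise Hamming distances:
  Seq1 vs Seq2: 5
  Seq1 vs Seq3: 5
  Seq2 vs Seq3: 10
The largest is 10, between Seq2 and Seq3.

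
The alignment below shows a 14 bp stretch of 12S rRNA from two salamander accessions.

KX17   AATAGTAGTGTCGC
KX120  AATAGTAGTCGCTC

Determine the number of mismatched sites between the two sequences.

3

The sequences differ at positions 10 (G/C), 11 (T/G), 13 (G/T).
That gives 3 mismatches out of 14 aligned sites, so the Hamming distance is 3.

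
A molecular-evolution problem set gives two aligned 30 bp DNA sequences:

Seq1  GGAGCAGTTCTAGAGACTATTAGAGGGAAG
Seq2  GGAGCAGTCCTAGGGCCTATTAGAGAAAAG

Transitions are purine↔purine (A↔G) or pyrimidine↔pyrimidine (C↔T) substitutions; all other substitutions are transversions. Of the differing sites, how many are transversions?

1

Mismatches occur at site 9 (T↔C, transition), site 14 (A↔G, transition), site 16 (A↔C, transversion), site 26 (G↔A, transition), site 27 (G↔A, transition).
Of the 5 differences, 4 transitions and 1 transversion, so the answer is 1.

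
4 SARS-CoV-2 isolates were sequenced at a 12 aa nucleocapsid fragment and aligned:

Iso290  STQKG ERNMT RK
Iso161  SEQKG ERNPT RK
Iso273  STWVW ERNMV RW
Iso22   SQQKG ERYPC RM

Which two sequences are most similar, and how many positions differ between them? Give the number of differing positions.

2

Pairwise Hamming distances:
  Iso290 vs Iso161: 2
  Iso290 vs Iso273: 5
  Iso290 vs Iso22: 5
  Iso161 vs Iso273: 7
  Iso161 vs Iso22: 4
  Iso273 vs Iso22: 8
The smallest is 2, between Iso290 and Iso161.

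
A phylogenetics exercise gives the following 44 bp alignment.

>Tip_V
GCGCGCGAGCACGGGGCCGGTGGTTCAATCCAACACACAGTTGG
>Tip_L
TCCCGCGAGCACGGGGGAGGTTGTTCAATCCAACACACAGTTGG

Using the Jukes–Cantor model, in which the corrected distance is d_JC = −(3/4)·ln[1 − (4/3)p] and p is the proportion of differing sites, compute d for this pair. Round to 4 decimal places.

0.1232

Differing sites — 1:G/T; 3:G/C; 17:C/G; 18:C/A; 22:G/T.
p = 5/44 = 0.113636.
d = −0.75 · ln(1 − (4/3)·0.113636) = −0.75 · ln(0.848485) = −0.75 · (-0.164303) = 0.1232.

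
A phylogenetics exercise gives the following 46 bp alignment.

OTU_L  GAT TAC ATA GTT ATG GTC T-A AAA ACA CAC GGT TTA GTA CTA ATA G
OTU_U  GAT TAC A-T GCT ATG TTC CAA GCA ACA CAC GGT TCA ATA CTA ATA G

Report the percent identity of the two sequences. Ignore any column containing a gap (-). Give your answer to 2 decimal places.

Excluding the 2 gap columns leaves 44 comparable sites.
The sequences differ at positions 9 (A/T), 11 (T/C), 16 (G/T), 19 (T/C), 22 (A/G), 23 (A/C), 35 (T/C), 37 (G/A).
36 of the 44 comparable sites match, so the percent identity is 36/44 × 100 = 81.82%.

81.82%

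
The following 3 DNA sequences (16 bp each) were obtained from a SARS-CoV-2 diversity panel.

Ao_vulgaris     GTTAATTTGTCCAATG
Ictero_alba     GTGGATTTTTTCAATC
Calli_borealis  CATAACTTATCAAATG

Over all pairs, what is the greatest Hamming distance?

9

Pairwise Hamming distances:
  Ao_vulgaris vs Ictero_alba: 5
  Ao_vulgaris vs Calli_borealis: 5
  Ictero_alba vs Calli_borealis: 9
The largest is 9, between Ictero_alba and Calli_borealis.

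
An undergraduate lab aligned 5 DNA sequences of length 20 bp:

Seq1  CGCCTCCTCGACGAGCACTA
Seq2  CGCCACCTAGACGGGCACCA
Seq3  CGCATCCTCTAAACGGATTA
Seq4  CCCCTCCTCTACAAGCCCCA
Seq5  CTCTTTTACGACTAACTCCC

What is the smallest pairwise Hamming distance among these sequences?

4

Pairwise Hamming distances:
  Seq1 vs Seq2: 4
  Seq1 vs Seq3: 7
  Seq1 vs Seq4: 5
  Seq1 vs Seq5: 10
  Seq2 vs Seq3: 10
  Seq2 vs Seq4: 7
  Seq2 vs Seq5: 12
  Seq3 vs Seq4: 8
  Seq3 vs Seq5: 15
  Seq4 vs Seq5: 10
The smallest is 4, between Seq1 and Seq2.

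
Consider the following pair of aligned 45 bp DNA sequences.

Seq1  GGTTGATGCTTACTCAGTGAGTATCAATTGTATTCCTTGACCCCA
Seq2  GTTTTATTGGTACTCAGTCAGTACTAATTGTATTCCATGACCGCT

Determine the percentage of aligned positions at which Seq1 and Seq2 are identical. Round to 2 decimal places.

Mismatches occur at site 2 (G→T), site 5 (G→T), site 8 (G→T), site 9 (C→G), site 10 (T→G), site 19 (G→C), site 24 (T→C), site 25 (C→T), site 37 (T→A), site 43 (C→G), site 45 (A→T).
34 of the 45 sites match, so the percent identity is 34/45 × 100 = 75.56%.

75.56%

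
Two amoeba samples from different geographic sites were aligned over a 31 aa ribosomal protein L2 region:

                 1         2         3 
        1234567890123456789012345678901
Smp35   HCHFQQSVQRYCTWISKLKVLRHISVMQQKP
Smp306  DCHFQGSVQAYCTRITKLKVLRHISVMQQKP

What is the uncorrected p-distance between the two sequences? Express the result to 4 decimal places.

0.1613

The sequences differ at positions 1 (H/D), 6 (Q/G), 10 (R/A), 14 (W/R), 16 (S/T).
There are 5 differences over 31 sites, so p = 5/31 = 0.1613.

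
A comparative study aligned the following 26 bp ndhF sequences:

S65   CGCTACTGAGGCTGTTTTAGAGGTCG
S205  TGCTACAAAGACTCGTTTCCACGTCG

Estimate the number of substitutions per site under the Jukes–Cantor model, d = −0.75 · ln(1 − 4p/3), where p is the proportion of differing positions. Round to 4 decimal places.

0.4643

Mismatches occur at site 1 (C→T), site 7 (T→A), site 8 (G→A), site 11 (G→A), site 14 (G→C), site 15 (T→G), site 19 (A→C), site 20 (G→C), site 22 (G→C).
p = 9/26 = 0.346154.
d = −0.75 · ln(1 − (4/3)·0.346154) = −0.75 · ln(0.538461) = −0.75 · (-0.619040) = 0.4643.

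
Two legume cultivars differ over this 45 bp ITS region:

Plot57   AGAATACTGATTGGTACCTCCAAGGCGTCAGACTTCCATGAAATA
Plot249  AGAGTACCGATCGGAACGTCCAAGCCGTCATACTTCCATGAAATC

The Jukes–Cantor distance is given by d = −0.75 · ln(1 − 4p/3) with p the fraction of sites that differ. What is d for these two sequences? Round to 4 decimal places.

Differing sites — 4:A/G; 8:T/C; 12:T/C; 15:T/A; 18:C/G; 25:G/C; 31:G/T; 45:A/C.
p = 8/45 = 0.177778.
d = −0.75 · ln(1 − (4/3)·0.177778) = −0.75 · ln(0.762963) = −0.75 · (-0.270546) = 0.2029.

0.2029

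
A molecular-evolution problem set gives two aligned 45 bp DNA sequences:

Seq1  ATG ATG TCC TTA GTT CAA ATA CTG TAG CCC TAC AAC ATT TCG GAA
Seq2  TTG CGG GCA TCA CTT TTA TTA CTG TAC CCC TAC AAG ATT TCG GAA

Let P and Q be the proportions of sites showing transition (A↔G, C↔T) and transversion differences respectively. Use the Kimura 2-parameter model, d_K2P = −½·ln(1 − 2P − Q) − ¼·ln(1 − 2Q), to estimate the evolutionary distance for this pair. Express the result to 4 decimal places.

The sequences differ at positions 1 (A/T, transversion), 4 (A/C, transversion), 5 (T/G, transversion), 7 (T/G, transversion), 9 (C/A, transversion), 11 (T/C, transition), 13 (G/C, transversion), 16 (C/T, transition), 17 (A/T, transversion), 19 (A/T, transversion), 27 (G/C, transversion), 36 (C/G, transversion).
Of the 12 differences, 2 transitions and 10 transversions over 45 sites: P = 2/45 = 0.044444, Q = 10/45 = 0.222222.
d = −0.5·ln(0.688890) − 0.25·ln(0.555556) = −0.5·(-0.372674) − 0.25·(-0.587786) = 0.3333.

0.3333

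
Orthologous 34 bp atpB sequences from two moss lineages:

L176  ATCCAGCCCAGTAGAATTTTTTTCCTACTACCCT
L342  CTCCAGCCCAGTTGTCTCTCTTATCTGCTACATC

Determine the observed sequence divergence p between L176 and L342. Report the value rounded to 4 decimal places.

Differing sites — 1:A/C; 13:A/T; 15:A/T; 16:A/C; 18:T/C; 20:T/C; 23:T/A; 24:C/T; 27:A/G; 32:C/A; 33:C/T; 34:T/C.
There are 12 differences over 34 sites, so p = 12/34 = 0.3529.

0.3529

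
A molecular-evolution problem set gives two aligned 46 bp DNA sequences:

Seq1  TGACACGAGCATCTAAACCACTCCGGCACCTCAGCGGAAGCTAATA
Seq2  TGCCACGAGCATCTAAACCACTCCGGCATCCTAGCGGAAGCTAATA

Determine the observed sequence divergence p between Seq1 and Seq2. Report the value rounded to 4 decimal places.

0.0870

Differing sites — 3:A/C; 29:C/T; 31:T/C; 32:C/T.
There are 4 differences over 46 sites, so p = 4/46 = 0.0870.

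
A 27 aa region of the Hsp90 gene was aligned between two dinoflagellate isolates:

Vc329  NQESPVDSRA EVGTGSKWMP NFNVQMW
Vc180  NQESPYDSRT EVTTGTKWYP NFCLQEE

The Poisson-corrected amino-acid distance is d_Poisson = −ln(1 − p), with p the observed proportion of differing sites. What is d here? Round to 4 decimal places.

0.4055

The sequences differ at positions 6 (V/Y), 10 (A/T), 13 (G/T), 16 (S/T), 19 (M/Y), 23 (N/C), 24 (V/L), 26 (M/E), 27 (W/E).
p = 9/27 = 0.333333.
d = −ln(1 − 0.333333) = −ln(0.666667) = 0.4055.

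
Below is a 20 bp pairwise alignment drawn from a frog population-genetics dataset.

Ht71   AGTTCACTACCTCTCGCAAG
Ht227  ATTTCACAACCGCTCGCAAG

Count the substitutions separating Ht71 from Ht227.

3

The sequences differ at positions 2 (G/T), 8 (T/A), 12 (T/G).
That gives 3 mismatches out of 20 aligned sites, so the Hamming distance is 3.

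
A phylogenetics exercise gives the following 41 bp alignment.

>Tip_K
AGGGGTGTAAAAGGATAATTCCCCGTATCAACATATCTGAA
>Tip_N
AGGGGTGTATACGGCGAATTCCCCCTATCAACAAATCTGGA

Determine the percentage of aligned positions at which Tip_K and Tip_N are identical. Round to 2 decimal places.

82.93%

The sequences differ at positions 10 (A/T), 12 (A/C), 15 (A/C), 16 (T/G), 25 (G/C), 34 (T/A), 40 (A/G).
34 of the 41 sites match, so the percent identity is 34/41 × 100 = 82.93%.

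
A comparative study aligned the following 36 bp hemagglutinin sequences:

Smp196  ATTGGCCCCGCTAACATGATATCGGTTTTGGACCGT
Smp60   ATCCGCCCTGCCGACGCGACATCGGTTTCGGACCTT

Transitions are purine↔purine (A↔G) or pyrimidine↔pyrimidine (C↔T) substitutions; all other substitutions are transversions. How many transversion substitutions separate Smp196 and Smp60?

2

The sequences differ at positions 3 (T/C, transition), 4 (G/C, transversion), 9 (C/T, transition), 12 (T/C, transition), 13 (A/G, transition), 16 (A/G, transition), 17 (T/C, transition), 20 (T/C, transition), 29 (T/C, transition), 35 (G/T, transversion).
Of the 10 differences, 8 transitions and 2 transversions, so the answer is 2.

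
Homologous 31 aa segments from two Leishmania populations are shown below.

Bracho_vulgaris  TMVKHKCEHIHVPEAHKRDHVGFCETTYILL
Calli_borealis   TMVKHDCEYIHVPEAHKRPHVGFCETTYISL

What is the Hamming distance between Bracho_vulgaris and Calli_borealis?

The sequences differ at positions 6 (K/D), 9 (H/Y), 19 (D/P), 30 (L/S).
That gives 4 mismatches out of 31 aligned sites, so the Hamming distance is 4.

4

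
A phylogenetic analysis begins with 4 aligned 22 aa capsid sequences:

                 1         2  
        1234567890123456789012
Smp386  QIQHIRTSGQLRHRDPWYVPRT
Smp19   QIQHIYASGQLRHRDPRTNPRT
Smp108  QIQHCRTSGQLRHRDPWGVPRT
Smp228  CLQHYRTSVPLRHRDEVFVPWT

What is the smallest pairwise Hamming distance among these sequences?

2

Pairwise Hamming distances:
  Smp386 vs Smp19: 5
  Smp386 vs Smp108: 2
  Smp386 vs Smp228: 9
  Smp19 vs Smp108: 6
  Smp19 vs Smp228: 12
  Smp108 vs Smp228: 9
The smallest is 2, between Smp386 and Smp108.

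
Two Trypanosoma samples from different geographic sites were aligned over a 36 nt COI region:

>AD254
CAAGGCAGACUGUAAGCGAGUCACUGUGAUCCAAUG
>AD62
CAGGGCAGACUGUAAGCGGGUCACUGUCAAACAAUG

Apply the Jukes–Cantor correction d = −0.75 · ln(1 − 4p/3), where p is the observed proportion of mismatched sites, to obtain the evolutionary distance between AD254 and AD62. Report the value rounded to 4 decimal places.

The sequences differ at positions 3 (A/G), 19 (A/G), 28 (G/C), 30 (U/A), 31 (C/A).
p = 5/36 = 0.138889.
d = −0.75 · ln(1 − (4/3)·0.138889) = −0.75 · ln(0.814815) = −0.75 · (-0.204794) = 0.1536.

0.1536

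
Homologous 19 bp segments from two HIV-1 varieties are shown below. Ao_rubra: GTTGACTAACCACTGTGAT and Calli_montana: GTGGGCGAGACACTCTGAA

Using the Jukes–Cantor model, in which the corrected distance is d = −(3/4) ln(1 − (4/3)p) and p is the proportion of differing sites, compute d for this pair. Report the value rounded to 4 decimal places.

0.5068

Differing sites — 3:T/G; 5:A/G; 7:T/G; 9:A/G; 10:C/A; 15:G/C; 19:T/A.
p = 7/19 = 0.368421.
d = −0.75 · ln(1 − (4/3)·0.368421) = −0.75 · ln(0.508772) = −0.75 · (-0.675755) = 0.5068.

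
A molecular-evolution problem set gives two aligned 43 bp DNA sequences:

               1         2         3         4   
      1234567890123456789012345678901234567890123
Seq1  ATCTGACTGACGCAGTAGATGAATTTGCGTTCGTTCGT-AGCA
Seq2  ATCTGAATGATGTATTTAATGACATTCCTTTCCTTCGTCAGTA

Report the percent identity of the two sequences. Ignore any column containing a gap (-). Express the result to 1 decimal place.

Excluding the 1 gap column leaves 42 comparable sites.
Differing sites — 7:C/A; 11:C/T; 13:C/T; 15:G/T; 17:A/T; 18:G/A; 23:A/C; 24:T/A; 27:G/C; 29:G/T; 33:G/C; 42:C/T.
30 of the 42 comparable sites match, so the percent identity is 30/42 × 100 = 71.4%.

71.4%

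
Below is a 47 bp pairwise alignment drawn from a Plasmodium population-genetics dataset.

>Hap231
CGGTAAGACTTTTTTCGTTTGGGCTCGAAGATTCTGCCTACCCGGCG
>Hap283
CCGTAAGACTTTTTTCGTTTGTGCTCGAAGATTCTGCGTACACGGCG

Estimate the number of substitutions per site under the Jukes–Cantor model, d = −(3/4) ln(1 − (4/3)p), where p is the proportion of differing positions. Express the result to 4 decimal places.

0.0903

Mismatches occur at site 2 (G↔C), site 22 (G↔T), site 38 (C↔G), site 42 (C↔A).
p = 4/47 = 0.085106.
d = −0.75 · ln(1 − (4/3)·0.085106) = −0.75 · ln(0.886525) = −0.75 · (-0.120446) = 0.0903.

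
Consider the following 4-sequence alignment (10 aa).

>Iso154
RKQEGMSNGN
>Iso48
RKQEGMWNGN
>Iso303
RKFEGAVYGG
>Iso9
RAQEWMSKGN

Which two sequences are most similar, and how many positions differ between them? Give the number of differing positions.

Pairwise Hamming distances:
  Iso154 vs Iso48: 1
  Iso154 vs Iso303: 5
  Iso154 vs Iso9: 3
  Iso48 vs Iso303: 5
  Iso48 vs Iso9: 4
  Iso303 vs Iso9: 7
The smallest is 1, between Iso154 and Iso48.

1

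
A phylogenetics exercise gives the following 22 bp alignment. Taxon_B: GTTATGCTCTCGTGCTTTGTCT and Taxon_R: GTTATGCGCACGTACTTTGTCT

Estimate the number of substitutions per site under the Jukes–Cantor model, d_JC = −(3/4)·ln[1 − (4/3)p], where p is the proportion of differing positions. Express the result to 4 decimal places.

0.1505

Differing sites — 8:T/G; 10:T/A; 14:G/A.
p = 3/22 = 0.136364.
d = −0.75 · ln(1 − (4/3)·0.136364) = −0.75 · ln(0.818181) = −0.75 · (-0.200672) = 0.1505.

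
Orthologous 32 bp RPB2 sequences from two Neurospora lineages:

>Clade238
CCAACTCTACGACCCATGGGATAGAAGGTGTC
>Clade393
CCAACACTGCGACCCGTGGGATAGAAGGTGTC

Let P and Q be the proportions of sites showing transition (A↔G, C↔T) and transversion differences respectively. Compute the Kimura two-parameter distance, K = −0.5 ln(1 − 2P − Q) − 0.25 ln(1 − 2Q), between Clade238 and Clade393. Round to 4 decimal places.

0.1011

Mismatches occur at site 6 (T↔A, transversion), site 9 (A↔G, transition), site 16 (A↔G, transition).
Of the 3 differences, 2 transitions and 1 transversion over 32 sites: P = 2/32 = 0.062500, Q = 1/32 = 0.031250.
d = −0.5·ln(0.843750) − 0.25·ln(0.937500) = −0.5·(-0.169899) − 0.25·(-0.064539) = 0.1011.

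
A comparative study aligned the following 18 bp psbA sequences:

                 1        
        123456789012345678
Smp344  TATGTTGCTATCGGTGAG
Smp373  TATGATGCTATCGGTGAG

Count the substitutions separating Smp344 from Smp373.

1

A single mismatch occurs at site 5 (T↔A).
That gives 1 mismatch out of 18 aligned sites, so the Hamming distance is 1.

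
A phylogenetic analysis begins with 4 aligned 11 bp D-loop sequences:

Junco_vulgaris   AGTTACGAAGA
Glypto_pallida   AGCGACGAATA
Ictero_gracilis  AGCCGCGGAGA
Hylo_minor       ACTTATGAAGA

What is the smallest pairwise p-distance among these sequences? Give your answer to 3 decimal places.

Pairwise Hamming distances:
  Junco_vulgaris vs Glypto_pallida: 3
  Junco_vulgaris vs Ictero_gracilis: 4
  Junco_vulgaris vs Hylo_minor: 2
  Glypto_pallida vs Ictero_gracilis: 4
  Glypto_pallida vs Hylo_minor: 5
  Ictero_gracilis vs Hylo_minor: 6
The smallest is 2 mismatches, between Junco_vulgaris and Hylo_minor; p = 2/11 = 0.182.

0.182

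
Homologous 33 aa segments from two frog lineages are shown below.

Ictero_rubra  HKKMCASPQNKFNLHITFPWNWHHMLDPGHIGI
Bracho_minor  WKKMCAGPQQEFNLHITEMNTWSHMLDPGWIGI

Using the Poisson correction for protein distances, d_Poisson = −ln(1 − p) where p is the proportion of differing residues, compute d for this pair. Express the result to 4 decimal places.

0.3610

Mismatches occur at site 1 (H↔W), site 7 (S↔G), site 10 (N↔Q), site 11 (K↔E), site 18 (F↔E), site 19 (P↔M), site 20 (W↔N), site 21 (N↔T), site 23 (H↔S), site 30 (H↔W).
p = 10/33 = 0.303030.
d = −ln(1 − 0.303030) = −ln(0.696970) = 0.3610.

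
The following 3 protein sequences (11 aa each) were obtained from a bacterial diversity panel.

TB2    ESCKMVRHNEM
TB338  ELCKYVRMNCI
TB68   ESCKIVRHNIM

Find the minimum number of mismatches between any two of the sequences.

Pairwise Hamming distances:
  TB2 vs TB338: 5
  TB2 vs TB68: 2
  TB338 vs TB68: 5
The smallest is 2, between TB2 and TB68.

2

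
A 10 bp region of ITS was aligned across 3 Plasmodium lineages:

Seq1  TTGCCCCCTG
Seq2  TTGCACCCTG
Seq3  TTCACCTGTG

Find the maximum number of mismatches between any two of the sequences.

Pairwise Hamming distances:
  Seq1 vs Seq2: 1
  Seq1 vs Seq3: 4
  Seq2 vs Seq3: 5
The largest is 5, between Seq2 and Seq3.

5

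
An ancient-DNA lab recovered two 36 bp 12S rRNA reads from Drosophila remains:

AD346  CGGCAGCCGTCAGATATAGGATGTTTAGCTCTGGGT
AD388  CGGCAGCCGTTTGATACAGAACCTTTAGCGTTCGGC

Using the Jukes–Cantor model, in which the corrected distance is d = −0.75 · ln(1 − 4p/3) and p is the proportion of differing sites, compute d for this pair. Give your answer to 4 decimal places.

0.3470

Mismatches occur at site 11 (C/T), site 12 (A/T), site 17 (T/C), site 20 (G/A), site 22 (T/C), site 23 (G/C), site 30 (T/G), site 31 (C/T), site 33 (G/C), site 36 (T/C).
p = 10/36 = 0.277778.
d = −0.75 · ln(1 − (4/3)·0.277778) = −0.75 · ln(0.629629) = −0.75 · (-0.462625) = 0.3470.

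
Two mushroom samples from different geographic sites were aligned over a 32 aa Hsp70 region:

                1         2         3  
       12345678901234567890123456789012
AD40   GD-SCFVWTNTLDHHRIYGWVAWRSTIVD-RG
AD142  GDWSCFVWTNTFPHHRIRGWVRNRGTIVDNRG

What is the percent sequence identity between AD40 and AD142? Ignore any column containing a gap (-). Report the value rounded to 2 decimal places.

Excluding the 2 gap columns leaves 30 comparable sites.
Mismatches occur at site 12 (L↔F), site 13 (D↔P), site 18 (Y↔R), site 22 (A↔R), site 23 (W↔N), site 25 (S↔G).
24 of the 30 comparable sites match, so the percent identity is 24/30 × 100 = 80.00%.

80.00%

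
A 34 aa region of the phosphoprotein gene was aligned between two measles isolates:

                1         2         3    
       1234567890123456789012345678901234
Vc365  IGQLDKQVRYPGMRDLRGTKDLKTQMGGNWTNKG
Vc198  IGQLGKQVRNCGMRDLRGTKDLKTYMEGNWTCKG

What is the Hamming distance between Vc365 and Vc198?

6

Mismatches occur at site 5 (D/G), site 10 (Y/N), site 11 (P/C), site 25 (Q/Y), site 27 (G/E), site 32 (N/C).
That gives 6 mismatches out of 34 aligned sites, so the Hamming distance is 6.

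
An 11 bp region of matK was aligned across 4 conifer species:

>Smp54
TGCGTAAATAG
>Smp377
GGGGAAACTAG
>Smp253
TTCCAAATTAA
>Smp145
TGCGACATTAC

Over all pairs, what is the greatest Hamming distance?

6

Pairwise Hamming distances:
  Smp54 vs Smp377: 4
  Smp54 vs Smp253: 5
  Smp54 vs Smp145: 4
  Smp377 vs Smp253: 6
  Smp377 vs Smp145: 5
  Smp253 vs Smp145: 4
The largest is 6, between Smp377 and Smp253.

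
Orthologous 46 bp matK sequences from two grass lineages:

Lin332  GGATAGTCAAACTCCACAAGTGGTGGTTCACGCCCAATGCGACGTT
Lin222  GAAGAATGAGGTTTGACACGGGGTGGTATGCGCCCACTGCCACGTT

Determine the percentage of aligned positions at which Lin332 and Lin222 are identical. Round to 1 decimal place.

65.2%

Differing sites — 2:G/A; 4:T/G; 6:G/A; 8:C/G; 10:A/G; 11:A/G; 12:C/T; 14:C/T; 15:C/G; 19:A/C; 21:T/G; 28:T/A; 29:C/T; 30:A/G; 37:A/C; 41:G/C.
30 of the 46 sites match, so the percent identity is 30/46 × 100 = 65.2%.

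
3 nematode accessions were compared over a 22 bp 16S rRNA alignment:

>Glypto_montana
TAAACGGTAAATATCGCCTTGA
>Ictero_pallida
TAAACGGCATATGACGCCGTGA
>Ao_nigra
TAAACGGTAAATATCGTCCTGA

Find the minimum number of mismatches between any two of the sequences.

Pairwise Hamming distances:
  Glypto_montana vs Ictero_pallida: 5
  Glypto_montana vs Ao_nigra: 2
  Ictero_pallida vs Ao_nigra: 6
The smallest is 2, between Glypto_montana and Ao_nigra.

2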